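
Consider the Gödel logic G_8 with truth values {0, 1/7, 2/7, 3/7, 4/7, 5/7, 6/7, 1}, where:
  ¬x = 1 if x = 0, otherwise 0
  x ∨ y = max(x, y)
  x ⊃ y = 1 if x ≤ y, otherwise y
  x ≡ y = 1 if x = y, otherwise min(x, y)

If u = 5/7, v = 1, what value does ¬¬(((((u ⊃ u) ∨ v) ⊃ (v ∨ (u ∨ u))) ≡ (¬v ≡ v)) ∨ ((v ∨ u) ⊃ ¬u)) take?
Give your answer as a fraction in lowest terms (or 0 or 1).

u ⊃ u = 5/7 ⊃ 5/7 = 1
(u ⊃ u) ∨ v = 1 ∨ 1 = 1
u ∨ u = 5/7 ∨ 5/7 = 5/7
v ∨ (u ∨ u) = 1 ∨ 5/7 = 1
((u ⊃ u) ∨ v) ⊃ (v ∨ (u ∨ u)) = 1 ⊃ 1 = 1
¬v = ¬1 = 0
¬v ≡ v = 0 ≡ 1 = 0
(((u ⊃ u) ∨ v) ⊃ (v ∨ (u ∨ u))) ≡ (¬v ≡ v) = 1 ≡ 0 = 0
v ∨ u = 1 ∨ 5/7 = 1
¬u = ¬5/7 = 0
(v ∨ u) ⊃ ¬u = 1 ⊃ 0 = 0
((((u ⊃ u) ∨ v) ⊃ (v ∨ (u ∨ u))) ≡ (¬v ≡ v)) ∨ ((v ∨ u) ⊃ ¬u) = 0 ∨ 0 = 0
¬(((((u ⊃ u) ∨ v) ⊃ (v ∨ (u ∨ u))) ≡ (¬v ≡ v)) ∨ ((v ∨ u) ⊃ ¬u)) = ¬0 = 1
¬¬(((((u ⊃ u) ∨ v) ⊃ (v ∨ (u ∨ u))) ≡ (¬v ≡ v)) ∨ ((v ∨ u) ⊃ ¬u)) = ¬1 = 0

0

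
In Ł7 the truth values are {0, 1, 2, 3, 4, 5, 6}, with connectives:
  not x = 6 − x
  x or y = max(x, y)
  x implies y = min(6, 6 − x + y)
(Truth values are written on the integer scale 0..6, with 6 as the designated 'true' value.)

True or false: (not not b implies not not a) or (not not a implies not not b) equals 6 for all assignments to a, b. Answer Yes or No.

Yes

At a = 4, b = 5, for instance:
not b = not 5 = 1
not not b = not 1 = 5
not a = not 4 = 2
not not a = not 2 = 4
not not b implies not not a = 5 implies 4 = 5
not not a implies not not b = 4 implies 5 = 6
(not not b implies not not a) or (not not a implies not not b) = 5 or 6 = 6
and checking the remaining 48 assignments likewise gives ≥ 6 in every case.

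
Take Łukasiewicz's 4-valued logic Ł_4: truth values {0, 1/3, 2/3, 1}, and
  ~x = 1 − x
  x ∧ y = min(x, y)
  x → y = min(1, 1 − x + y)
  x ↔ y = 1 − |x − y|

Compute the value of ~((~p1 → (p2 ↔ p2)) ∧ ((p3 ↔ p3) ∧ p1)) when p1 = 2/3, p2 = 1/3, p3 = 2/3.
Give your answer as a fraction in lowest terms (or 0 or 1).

1/3

~p1 = ~2/3 = 1/3
p2 ↔ p2 = 1/3 ↔ 1/3 = 1
~p1 → (p2 ↔ p2) = 1/3 → 1 = 1
p3 ↔ p3 = 2/3 ↔ 2/3 = 1
(p3 ↔ p3) ∧ p1 = 1 ∧ 2/3 = 2/3
(~p1 → (p2 ↔ p2)) ∧ ((p3 ↔ p3) ∧ p1) = 1 ∧ 2/3 = 2/3
~((~p1 → (p2 ↔ p2)) ∧ ((p3 ↔ p3) ∧ p1)) = ~2/3 = 1/3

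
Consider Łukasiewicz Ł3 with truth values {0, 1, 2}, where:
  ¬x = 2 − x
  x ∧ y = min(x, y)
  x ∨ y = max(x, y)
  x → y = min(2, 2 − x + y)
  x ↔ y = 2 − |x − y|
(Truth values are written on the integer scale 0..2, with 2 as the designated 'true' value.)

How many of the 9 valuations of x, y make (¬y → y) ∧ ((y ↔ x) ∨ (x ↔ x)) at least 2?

x = 0, y = 0 ↦ 0  <
x = 0, y = 1 ↦ 2  ≥
x = 0, y = 2 ↦ 2  ≥
x = 1, y = 0 ↦ 0  <
x = 1, y = 1 ↦ 2  ≥
x = 1, y = 2 ↦ 2  ≥
x = 2, y = 0 ↦ 0  <
x = 2, y = 1 ↦ 2  ≥
x = 2, y = 2 ↦ 2  ≥
So 6 of the 9 assignments meet the threshold.

6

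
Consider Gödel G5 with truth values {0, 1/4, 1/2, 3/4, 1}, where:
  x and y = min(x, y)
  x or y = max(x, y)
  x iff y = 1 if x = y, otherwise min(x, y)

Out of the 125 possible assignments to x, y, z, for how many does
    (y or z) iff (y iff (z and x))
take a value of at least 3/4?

14

value 1: 5 assignments (counts)
value 3/4: 9 assignments (counts)
value 1/2: 19 assignments
value 1/4: 35 assignments
value 0: 57 assignments
So 14 of the 125 assignments meet the threshold.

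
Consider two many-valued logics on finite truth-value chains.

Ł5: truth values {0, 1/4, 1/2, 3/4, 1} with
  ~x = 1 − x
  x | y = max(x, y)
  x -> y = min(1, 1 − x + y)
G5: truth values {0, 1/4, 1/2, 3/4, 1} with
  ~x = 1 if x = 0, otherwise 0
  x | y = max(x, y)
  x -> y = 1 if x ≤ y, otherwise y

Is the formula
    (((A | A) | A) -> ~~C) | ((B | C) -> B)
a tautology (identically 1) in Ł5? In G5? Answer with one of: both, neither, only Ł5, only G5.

In Ł5: at A = 1/2, B = 0, C = 1/4 the value is 3/4 — not a tautology.
In G5: every assignment gives 1 — tautology.

only G5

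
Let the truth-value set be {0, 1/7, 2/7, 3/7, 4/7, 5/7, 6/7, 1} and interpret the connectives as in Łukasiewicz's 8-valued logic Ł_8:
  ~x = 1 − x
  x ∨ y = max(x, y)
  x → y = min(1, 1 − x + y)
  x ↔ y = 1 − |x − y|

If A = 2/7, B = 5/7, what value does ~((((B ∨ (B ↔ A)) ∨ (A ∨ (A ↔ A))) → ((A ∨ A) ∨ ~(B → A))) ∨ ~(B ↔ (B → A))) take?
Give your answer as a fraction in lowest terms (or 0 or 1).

4/7

B ↔ A = 5/7 ↔ 2/7 = 4/7
B ∨ (B ↔ A) = 5/7 ∨ 4/7 = 5/7
A ↔ A = 2/7 ↔ 2/7 = 1
A ∨ (A ↔ A) = 2/7 ∨ 1 = 1
(B ∨ (B ↔ A)) ∨ (A ∨ (A ↔ A)) = 5/7 ∨ 1 = 1
A ∨ A = 2/7 ∨ 2/7 = 2/7
B → A = 5/7 → 2/7 = 4/7
~(B → A) = ~4/7 = 3/7
(A ∨ A) ∨ ~(B → A) = 2/7 ∨ 3/7 = 3/7
((B ∨ (B ↔ A)) ∨ (A ∨ (A ↔ A))) → ((A ∨ A) ∨ ~(B → A)) = 1 → 3/7 = 3/7
B → A = 5/7 → 2/7 = 4/7
B ↔ (B → A) = 5/7 ↔ 4/7 = 6/7
~(B ↔ (B → A)) = ~6/7 = 1/7
(((B ∨ (B ↔ A)) ∨ (A ∨ (A ↔ A))) → ((A ∨ A) ∨ ~(B → A))) ∨ ~(B ↔ (B → A)) = 3/7 ∨ 1/7 = 3/7
~((((B ∨ (B ↔ A)) ∨ (A ∨ (A ↔ A))) → ((A ∨ A) ∨ ~(B → A))) ∨ ~(B ↔ (B → A))) = ~3/7 = 4/7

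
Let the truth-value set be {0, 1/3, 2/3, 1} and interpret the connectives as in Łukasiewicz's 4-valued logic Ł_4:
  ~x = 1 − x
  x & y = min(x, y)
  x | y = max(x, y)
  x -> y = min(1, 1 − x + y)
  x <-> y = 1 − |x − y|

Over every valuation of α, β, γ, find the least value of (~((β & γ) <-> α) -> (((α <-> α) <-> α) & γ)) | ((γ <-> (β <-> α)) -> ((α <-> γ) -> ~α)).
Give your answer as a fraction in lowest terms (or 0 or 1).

2/3

Take α = 2/3, β = 0, γ = 1/3:
β & γ = 0 & 1/3 = 0
(β & γ) <-> α = 0 <-> 2/3 = 1/3
~((β & γ) <-> α) = ~1/3 = 2/3
α <-> α = 2/3 <-> 2/3 = 1
(α <-> α) <-> α = 1 <-> 2/3 = 2/3
((α <-> α) <-> α) & γ = 2/3 & 1/3 = 1/3
~((β & γ) <-> α) -> (((α <-> α) <-> α) & γ) = 2/3 -> 1/3 = 2/3
β <-> α = 0 <-> 2/3 = 1/3
γ <-> (β <-> α) = 1/3 <-> 1/3 = 1
α <-> γ = 2/3 <-> 1/3 = 2/3
~α = ~2/3 = 1/3
(α <-> γ) -> ~α = 2/3 -> 1/3 = 2/3
(γ <-> (β <-> α)) -> ((α <-> γ) -> ~α) = 1 -> 2/3 = 2/3
(~((β & γ) <-> α) -> (((α <-> α) <-> α) & γ)) | ((γ <-> (β <-> α)) -> ((α <-> γ) -> ~α)) = 2/3 | 2/3 = 2/3
No assignment yields a value below 2/3, so this is the minimum.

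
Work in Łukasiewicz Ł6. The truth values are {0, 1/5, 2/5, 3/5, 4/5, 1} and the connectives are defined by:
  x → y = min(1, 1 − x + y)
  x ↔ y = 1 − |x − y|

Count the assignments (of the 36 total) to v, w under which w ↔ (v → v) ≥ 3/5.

value 1: 6 assignments (counts)
value 4/5: 6 assignments (counts)
value 3/5: 6 assignments (counts)
value 2/5: 6 assignments
value 1/5: 6 assignments
value 0: 6 assignments
So 18 of the 36 assignments meet the threshold.

18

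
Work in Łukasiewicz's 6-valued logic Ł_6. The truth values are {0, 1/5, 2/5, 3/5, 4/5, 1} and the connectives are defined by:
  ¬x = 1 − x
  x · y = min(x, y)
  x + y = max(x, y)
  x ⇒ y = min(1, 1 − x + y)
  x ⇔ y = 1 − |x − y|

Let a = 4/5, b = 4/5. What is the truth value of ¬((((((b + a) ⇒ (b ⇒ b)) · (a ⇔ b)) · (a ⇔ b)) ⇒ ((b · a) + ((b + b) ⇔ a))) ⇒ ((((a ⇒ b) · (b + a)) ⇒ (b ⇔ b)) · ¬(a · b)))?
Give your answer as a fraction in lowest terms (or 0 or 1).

4/5

b + a = 4/5 + 4/5 = 4/5
b ⇒ b = 4/5 ⇒ 4/5 = 1
(b + a) ⇒ (b ⇒ b) = 4/5 ⇒ 1 = 1
a ⇔ b = 4/5 ⇔ 4/5 = 1
((b + a) ⇒ (b ⇒ b)) · (a ⇔ b) = 1 · 1 = 1
a ⇔ b = 4/5 ⇔ 4/5 = 1
(((b + a) ⇒ (b ⇒ b)) · (a ⇔ b)) · (a ⇔ b) = 1 · 1 = 1
b · a = 4/5 · 4/5 = 4/5
b + b = 4/5 + 4/5 = 4/5
(b + b) ⇔ a = 4/5 ⇔ 4/5 = 1
(b · a) + ((b + b) ⇔ a) = 4/5 + 1 = 1
((((b + a) ⇒ (b ⇒ b)) · (a ⇔ b)) · (a ⇔ b)) ⇒ ((b · a) + ((b + b) ⇔ a)) = 1 ⇒ 1 = 1
a ⇒ b = 4/5 ⇒ 4/5 = 1
b + a = 4/5 + 4/5 = 4/5
(a ⇒ b) · (b + a) = 1 · 4/5 = 4/5
b ⇔ b = 4/5 ⇔ 4/5 = 1
((a ⇒ b) · (b + a)) ⇒ (b ⇔ b) = 4/5 ⇒ 1 = 1
a · b = 4/5 · 4/5 = 4/5
¬(a · b) = ¬4/5 = 1/5
(((a ⇒ b) · (b + a)) ⇒ (b ⇔ b)) · ¬(a · b) = 1 · 1/5 = 1/5
(((((b + a) ⇒ (b ⇒ b)) · (a ⇔ b)) · (a ⇔ b)) ⇒ ((b · a) + ((b + b) ⇔ a))) ⇒ ((((a ⇒ b) · (b + a)) ⇒ (b ⇔ b)) · ¬(a · b)) = 1 ⇒ 1/5 = 1/5
¬((((((b + a) ⇒ (b ⇒ b)) · (a ⇔ b)) · (a ⇔ b)) ⇒ ((b · a) + ((b + b) ⇔ a))) ⇒ ((((a ⇒ b) · (b + a)) ⇒ (b ⇔ b)) · ¬(a · b))) = ¬1/5 = 4/5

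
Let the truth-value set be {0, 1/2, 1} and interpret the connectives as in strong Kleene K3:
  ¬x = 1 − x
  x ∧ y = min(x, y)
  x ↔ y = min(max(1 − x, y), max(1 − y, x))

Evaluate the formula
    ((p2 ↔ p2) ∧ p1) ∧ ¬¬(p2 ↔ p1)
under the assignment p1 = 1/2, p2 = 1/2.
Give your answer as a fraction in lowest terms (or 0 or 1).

1/2

p2 ↔ p2 = 1/2 ↔ 1/2 = 1/2
(p2 ↔ p2) ∧ p1 = 1/2 ∧ 1/2 = 1/2
p2 ↔ p1 = 1/2 ↔ 1/2 = 1/2
¬(p2 ↔ p1) = ¬1/2 = 1/2
¬¬(p2 ↔ p1) = ¬1/2 = 1/2
((p2 ↔ p2) ∧ p1) ∧ ¬¬(p2 ↔ p1) = 1/2 ∧ 1/2 = 1/2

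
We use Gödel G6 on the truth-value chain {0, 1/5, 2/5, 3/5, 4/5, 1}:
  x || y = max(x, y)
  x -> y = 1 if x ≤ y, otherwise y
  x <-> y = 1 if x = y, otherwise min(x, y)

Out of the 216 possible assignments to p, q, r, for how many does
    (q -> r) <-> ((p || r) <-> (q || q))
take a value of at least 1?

value 1: 56 assignments (counts)
value 4/5: 8 assignments
value 3/5: 18 assignments
value 2/5: 30 assignments
value 1/5: 44 assignments
value 0: 60 assignments
So 56 of the 216 assignments meet the threshold.

56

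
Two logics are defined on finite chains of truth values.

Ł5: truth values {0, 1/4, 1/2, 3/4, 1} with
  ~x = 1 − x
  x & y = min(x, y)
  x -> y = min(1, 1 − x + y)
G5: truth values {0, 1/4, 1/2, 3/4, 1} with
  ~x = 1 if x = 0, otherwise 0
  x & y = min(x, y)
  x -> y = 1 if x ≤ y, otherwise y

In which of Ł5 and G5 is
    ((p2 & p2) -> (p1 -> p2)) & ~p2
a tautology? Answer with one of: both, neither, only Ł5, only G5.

In Ł5: at p1 = 0, p2 = 1/4 the value is 3/4 — not a tautology.
In G5: at p1 = 0, p2 = 1/4 the value is 0 — not a tautology.

neither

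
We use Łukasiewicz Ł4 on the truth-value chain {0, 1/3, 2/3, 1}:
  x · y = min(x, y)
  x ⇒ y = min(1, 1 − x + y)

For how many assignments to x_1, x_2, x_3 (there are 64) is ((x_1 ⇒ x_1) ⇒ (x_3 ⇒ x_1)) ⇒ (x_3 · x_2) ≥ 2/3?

27

value 1: 15 assignments (counts)
value 2/3: 12 assignments (counts)
value 1/3: 15 assignments
value 0: 22 assignments
So 27 of the 64 assignments meet the threshold.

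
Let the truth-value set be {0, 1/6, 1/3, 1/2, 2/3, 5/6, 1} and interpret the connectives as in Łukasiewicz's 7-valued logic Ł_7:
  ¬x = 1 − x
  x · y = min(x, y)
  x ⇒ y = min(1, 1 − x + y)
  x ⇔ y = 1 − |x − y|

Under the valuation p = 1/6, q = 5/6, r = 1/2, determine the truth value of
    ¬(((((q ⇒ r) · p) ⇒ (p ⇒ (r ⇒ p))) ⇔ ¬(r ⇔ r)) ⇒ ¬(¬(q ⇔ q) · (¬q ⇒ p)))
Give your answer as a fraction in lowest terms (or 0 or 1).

0

q ⇒ r = 5/6 ⇒ 1/2 = 2/3
(q ⇒ r) · p = 2/3 · 1/6 = 1/6
r ⇒ p = 1/2 ⇒ 1/6 = 2/3
p ⇒ (r ⇒ p) = 1/6 ⇒ 2/3 = 1
((q ⇒ r) · p) ⇒ (p ⇒ (r ⇒ p)) = 1/6 ⇒ 1 = 1
r ⇔ r = 1/2 ⇔ 1/2 = 1
¬(r ⇔ r) = ¬1 = 0
(((q ⇒ r) · p) ⇒ (p ⇒ (r ⇒ p))) ⇔ ¬(r ⇔ r) = 1 ⇔ 0 = 0
q ⇔ q = 5/6 ⇔ 5/6 = 1
¬(q ⇔ q) = ¬1 = 0
¬q = ¬5/6 = 1/6
¬q ⇒ p = 1/6 ⇒ 1/6 = 1
¬(q ⇔ q) · (¬q ⇒ p) = 0 · 1 = 0
¬(¬(q ⇔ q) · (¬q ⇒ p)) = ¬0 = 1
((((q ⇒ r) · p) ⇒ (p ⇒ (r ⇒ p))) ⇔ ¬(r ⇔ r)) ⇒ ¬(¬(q ⇔ q) · (¬q ⇒ p)) = 0 ⇒ 1 = 1
¬(((((q ⇒ r) · p) ⇒ (p ⇒ (r ⇒ p))) ⇔ ¬(r ⇔ r)) ⇒ ¬(¬(q ⇔ q) · (¬q ⇒ p))) = ¬1 = 0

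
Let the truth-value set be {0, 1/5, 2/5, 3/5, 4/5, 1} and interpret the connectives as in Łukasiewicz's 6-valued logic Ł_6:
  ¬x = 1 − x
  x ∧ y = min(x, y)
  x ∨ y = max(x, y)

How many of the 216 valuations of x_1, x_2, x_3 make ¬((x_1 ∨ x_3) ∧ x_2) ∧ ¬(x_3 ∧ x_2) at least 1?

value 1: 41 assignments (counts)
value 4/5: 47 assignments
value 3/5: 47 assignments
value 2/5: 41 assignments
value 1/5: 29 assignments
value 0: 11 assignments
So 41 of the 216 assignments meet the threshold.

41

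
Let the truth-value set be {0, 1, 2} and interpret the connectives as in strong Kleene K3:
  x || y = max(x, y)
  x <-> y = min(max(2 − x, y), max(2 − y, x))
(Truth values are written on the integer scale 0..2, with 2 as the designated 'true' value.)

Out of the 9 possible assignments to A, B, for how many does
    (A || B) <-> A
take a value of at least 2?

A = 0, B = 0 ↦ 2  ≥
A = 0, B = 1 ↦ 1  <
A = 0, B = 2 ↦ 0  <
A = 1, B = 0 ↦ 1  <
A = 1, B = 1 ↦ 1  <
A = 1, B = 2 ↦ 1  <
A = 2, B = 0 ↦ 2  ≥
A = 2, B = 1 ↦ 2  ≥
A = 2, B = 2 ↦ 2  ≥
So 4 of the 9 assignments meet the threshold.

4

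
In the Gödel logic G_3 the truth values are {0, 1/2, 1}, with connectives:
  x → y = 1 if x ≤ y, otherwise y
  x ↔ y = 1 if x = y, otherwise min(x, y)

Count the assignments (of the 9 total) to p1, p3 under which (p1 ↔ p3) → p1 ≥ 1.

7

p1 = 0, p3 = 0 ↦ 0  <
p1 = 0, p3 = 1/2 ↦ 1  ≥
p1 = 0, p3 = 1 ↦ 1  ≥
p1 = 1/2, p3 = 0 ↦ 1  ≥
p1 = 1/2, p3 = 1/2 ↦ 1/2  <
p1 = 1/2, p3 = 1 ↦ 1  ≥
p1 = 1, p3 = 0 ↦ 1  ≥
p1 = 1, p3 = 1/2 ↦ 1  ≥
p1 = 1, p3 = 1 ↦ 1  ≥
So 7 of the 9 assignments meet the threshold.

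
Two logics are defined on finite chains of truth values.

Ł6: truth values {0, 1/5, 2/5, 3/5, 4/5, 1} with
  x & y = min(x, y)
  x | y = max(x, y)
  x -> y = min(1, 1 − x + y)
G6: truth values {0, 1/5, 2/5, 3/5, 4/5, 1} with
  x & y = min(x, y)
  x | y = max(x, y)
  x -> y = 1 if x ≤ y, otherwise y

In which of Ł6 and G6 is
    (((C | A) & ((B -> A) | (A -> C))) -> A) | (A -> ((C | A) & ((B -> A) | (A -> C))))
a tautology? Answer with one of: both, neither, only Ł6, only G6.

both

In Ł6: every assignment gives 1 — tautology.
In G6: every assignment gives 1 — tautology.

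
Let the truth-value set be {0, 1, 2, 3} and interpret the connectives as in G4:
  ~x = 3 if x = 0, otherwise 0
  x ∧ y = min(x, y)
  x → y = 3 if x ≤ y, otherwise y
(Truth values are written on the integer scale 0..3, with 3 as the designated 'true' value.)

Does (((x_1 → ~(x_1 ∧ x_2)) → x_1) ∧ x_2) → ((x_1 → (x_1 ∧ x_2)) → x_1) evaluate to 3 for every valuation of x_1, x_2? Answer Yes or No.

Counterexample: take x_1 = 1, x_2 = 2.
x_1 ∧ x_2 = 1 ∧ 2 = 1
~(x_1 ∧ x_2) = ~1 = 0
x_1 → ~(x_1 ∧ x_2) = 1 → 0 = 0
(x_1 → ~(x_1 ∧ x_2)) → x_1 = 0 → 1 = 3
((x_1 → ~(x_1 ∧ x_2)) → x_1) ∧ x_2 = 3 ∧ 2 = 2
x_1 ∧ x_2 = 1 ∧ 2 = 1
x_1 → (x_1 ∧ x_2) = 1 → 1 = 3
(x_1 → (x_1 ∧ x_2)) → x_1 = 3 → 1 = 1
(((x_1 → ~(x_1 ∧ x_2)) → x_1) ∧ x_2) → ((x_1 → (x_1 ∧ x_2)) → x_1) = 2 → 1 = 1
This gives 1 ≠ 3.

No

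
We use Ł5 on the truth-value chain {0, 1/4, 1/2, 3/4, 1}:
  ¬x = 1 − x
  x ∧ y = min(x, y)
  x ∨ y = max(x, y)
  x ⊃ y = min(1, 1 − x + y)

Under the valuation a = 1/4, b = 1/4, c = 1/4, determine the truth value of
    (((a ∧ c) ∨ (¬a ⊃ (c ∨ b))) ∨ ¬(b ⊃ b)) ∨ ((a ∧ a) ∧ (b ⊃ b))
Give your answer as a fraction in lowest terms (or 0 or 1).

1/2

a ∧ c = 1/4 ∧ 1/4 = 1/4
¬a = ¬1/4 = 3/4
c ∨ b = 1/4 ∨ 1/4 = 1/4
¬a ⊃ (c ∨ b) = 3/4 ⊃ 1/4 = 1/2
(a ∧ c) ∨ (¬a ⊃ (c ∨ b)) = 1/4 ∨ 1/2 = 1/2
b ⊃ b = 1/4 ⊃ 1/4 = 1
¬(b ⊃ b) = ¬1 = 0
((a ∧ c) ∨ (¬a ⊃ (c ∨ b))) ∨ ¬(b ⊃ b) = 1/2 ∨ 0 = 1/2
a ∧ a = 1/4 ∧ 1/4 = 1/4
b ⊃ b = 1/4 ⊃ 1/4 = 1
(a ∧ a) ∧ (b ⊃ b) = 1/4 ∧ 1 = 1/4
(((a ∧ c) ∨ (¬a ⊃ (c ∨ b))) ∨ ¬(b ⊃ b)) ∨ ((a ∧ a) ∧ (b ⊃ b)) = 1/2 ∨ 1/4 = 1/2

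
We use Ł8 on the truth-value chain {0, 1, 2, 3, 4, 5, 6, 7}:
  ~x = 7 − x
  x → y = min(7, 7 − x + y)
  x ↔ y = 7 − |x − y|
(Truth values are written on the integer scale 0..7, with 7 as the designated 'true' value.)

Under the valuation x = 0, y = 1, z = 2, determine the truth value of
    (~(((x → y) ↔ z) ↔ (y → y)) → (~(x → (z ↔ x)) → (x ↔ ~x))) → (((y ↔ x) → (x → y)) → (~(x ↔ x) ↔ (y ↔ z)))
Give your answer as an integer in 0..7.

x → y = 0 → 1 = 7
(x → y) ↔ z = 7 ↔ 2 = 2
y → y = 1 → 1 = 7
((x → y) ↔ z) ↔ (y → y) = 2 ↔ 7 = 2
~(((x → y) ↔ z) ↔ (y → y)) = ~2 = 5
z ↔ x = 2 ↔ 0 = 5
x → (z ↔ x) = 0 → 5 = 7
~(x → (z ↔ x)) = ~7 = 0
~x = ~0 = 7
x ↔ ~x = 0 ↔ 7 = 0
~(x → (z ↔ x)) → (x ↔ ~x) = 0 → 0 = 7
~(((x → y) ↔ z) ↔ (y → y)) → (~(x → (z ↔ x)) → (x ↔ ~x)) = 5 → 7 = 7
y ↔ x = 1 ↔ 0 = 6
x → y = 0 → 1 = 7
(y ↔ x) → (x → y) = 6 → 7 = 7
x ↔ x = 0 ↔ 0 = 7
~(x ↔ x) = ~7 = 0
y ↔ z = 1 ↔ 2 = 6
~(x ↔ x) ↔ (y ↔ z) = 0 ↔ 6 = 1
((y ↔ x) → (x → y)) → (~(x ↔ x) ↔ (y ↔ z)) = 7 → 1 = 1
(~(((x → y) ↔ z) ↔ (y → y)) → (~(x → (z ↔ x)) → (x ↔ ~x))) → (((y ↔ x) → (x → y)) → (~(x ↔ x) ↔ (y ↔ z))) = 7 → 1 = 1

1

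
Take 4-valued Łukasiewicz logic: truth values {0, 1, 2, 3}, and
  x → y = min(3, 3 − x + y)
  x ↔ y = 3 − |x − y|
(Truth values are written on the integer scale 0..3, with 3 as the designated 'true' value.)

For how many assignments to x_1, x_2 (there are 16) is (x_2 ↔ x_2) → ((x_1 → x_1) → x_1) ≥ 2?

x_1 = 0, x_2 = 0 ↦ 0  <
x_1 = 0, x_2 = 1 ↦ 0  <
x_1 = 0, x_2 = 2 ↦ 0  <
x_1 = 0, x_2 = 3 ↦ 0  <
x_1 = 1, x_2 = 0 ↦ 1  <
x_1 = 1, x_2 = 1 ↦ 1  <
x_1 = 1, x_2 = 2 ↦ 1  <
x_1 = 1, x_2 = 3 ↦ 1  <
x_1 = 2, x_2 = 0 ↦ 2  ≥
x_1 = 2, x_2 = 1 ↦ 2  ≥
x_1 = 2, x_2 = 2 ↦ 2  ≥
x_1 = 2, x_2 = 3 ↦ 2  ≥
x_1 = 3, x_2 = 0 ↦ 3  ≥
x_1 = 3, x_2 = 1 ↦ 3  ≥
x_1 = 3, x_2 = 2 ↦ 3  ≥
x_1 = 3, x_2 = 3 ↦ 3  ≥
So 8 of the 16 assignments meet the threshold.

8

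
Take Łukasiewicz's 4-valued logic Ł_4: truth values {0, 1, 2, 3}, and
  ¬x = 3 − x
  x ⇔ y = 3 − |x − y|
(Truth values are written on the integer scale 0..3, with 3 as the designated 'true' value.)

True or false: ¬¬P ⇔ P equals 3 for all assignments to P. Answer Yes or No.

P = 0 ↦ 3
P = 1 ↦ 3
P = 2 ↦ 3
P = 3 ↦ 3
Every assignment gives a value ≥ 3.

Yes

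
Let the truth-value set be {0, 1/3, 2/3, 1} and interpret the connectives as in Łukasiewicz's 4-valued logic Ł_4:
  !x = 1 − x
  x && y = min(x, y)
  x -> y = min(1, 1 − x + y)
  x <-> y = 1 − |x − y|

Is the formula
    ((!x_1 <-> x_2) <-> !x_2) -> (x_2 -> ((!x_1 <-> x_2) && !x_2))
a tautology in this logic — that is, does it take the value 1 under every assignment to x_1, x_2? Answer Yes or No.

No

Counterexample: take x_1 = 1/3, x_2 = 1.
!x_1 = !1/3 = 2/3
!x_1 <-> x_2 = 2/3 <-> 1 = 2/3
!x_2 = !1 = 0
(!x_1 <-> x_2) <-> !x_2 = 2/3 <-> 0 = 1/3
!x_1 = !1/3 = 2/3
!x_1 <-> x_2 = 2/3 <-> 1 = 2/3
!x_2 = !1 = 0
(!x_1 <-> x_2) && !x_2 = 2/3 && 0 = 0
x_2 -> ((!x_1 <-> x_2) && !x_2) = 1 -> 0 = 0
((!x_1 <-> x_2) <-> !x_2) -> (x_2 -> ((!x_1 <-> x_2) && !x_2)) = 1/3 -> 0 = 2/3
This gives 2/3 ≠ 1.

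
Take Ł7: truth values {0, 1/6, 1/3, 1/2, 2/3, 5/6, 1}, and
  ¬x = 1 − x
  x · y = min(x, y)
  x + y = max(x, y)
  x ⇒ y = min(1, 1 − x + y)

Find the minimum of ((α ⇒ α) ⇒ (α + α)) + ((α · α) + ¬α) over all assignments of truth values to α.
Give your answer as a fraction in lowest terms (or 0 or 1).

1/2

Take α = 1/2:
α ⇒ α = 1/2 ⇒ 1/2 = 1
α + α = 1/2 + 1/2 = 1/2
(α ⇒ α) ⇒ (α + α) = 1 ⇒ 1/2 = 1/2
α · α = 1/2 · 1/2 = 1/2
¬α = ¬1/2 = 1/2
(α · α) + ¬α = 1/2 + 1/2 = 1/2
((α ⇒ α) ⇒ (α + α)) + ((α · α) + ¬α) = 1/2 + 1/2 = 1/2
No assignment yields a value below 1/2, so this is the minimum.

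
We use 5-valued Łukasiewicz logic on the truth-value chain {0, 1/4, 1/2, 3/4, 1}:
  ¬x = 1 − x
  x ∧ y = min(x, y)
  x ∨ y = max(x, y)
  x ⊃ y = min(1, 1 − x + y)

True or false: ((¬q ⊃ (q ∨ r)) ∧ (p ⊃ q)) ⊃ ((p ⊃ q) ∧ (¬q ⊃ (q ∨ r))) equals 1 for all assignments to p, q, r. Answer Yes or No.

At p = 3/4, q = 1/2, r = 1/4, for instance:
¬q = ¬1/2 = 1/2
q ∨ r = 1/2 ∨ 1/4 = 1/2
¬q ⊃ (q ∨ r) = 1/2 ⊃ 1/2 = 1
p ⊃ q = 3/4 ⊃ 1/2 = 3/4
(¬q ⊃ (q ∨ r)) ∧ (p ⊃ q) = 1 ∧ 3/4 = 3/4
(p ⊃ q) ∧ (¬q ⊃ (q ∨ r)) = 3/4 ∧ 1 = 3/4
((¬q ⊃ (q ∨ r)) ∧ (p ⊃ q)) ⊃ ((p ⊃ q) ∧ (¬q ⊃ (q ∨ r))) = 3/4 ⊃ 3/4 = 1
and checking the remaining 124 assignments likewise gives ≥ 1 in every case.

Yes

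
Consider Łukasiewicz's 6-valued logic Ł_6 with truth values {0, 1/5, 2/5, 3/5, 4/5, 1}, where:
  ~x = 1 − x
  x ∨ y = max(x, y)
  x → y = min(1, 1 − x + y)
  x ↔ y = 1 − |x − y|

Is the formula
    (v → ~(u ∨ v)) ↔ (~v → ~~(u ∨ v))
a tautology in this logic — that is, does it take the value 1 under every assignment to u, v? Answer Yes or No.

No

Counterexample: take u = 0, v = 0.
u ∨ v = 0 ∨ 0 = 0
~(u ∨ v) = ~0 = 1
v → ~(u ∨ v) = 0 → 1 = 1
~v = ~0 = 1
u ∨ v = 0 ∨ 0 = 0
~(u ∨ v) = ~0 = 1
~~(u ∨ v) = ~1 = 0
~v → ~~(u ∨ v) = 1 → 0 = 0
(v → ~(u ∨ v)) ↔ (~v → ~~(u ∨ v)) = 1 ↔ 0 = 0
This gives 0 ≠ 1.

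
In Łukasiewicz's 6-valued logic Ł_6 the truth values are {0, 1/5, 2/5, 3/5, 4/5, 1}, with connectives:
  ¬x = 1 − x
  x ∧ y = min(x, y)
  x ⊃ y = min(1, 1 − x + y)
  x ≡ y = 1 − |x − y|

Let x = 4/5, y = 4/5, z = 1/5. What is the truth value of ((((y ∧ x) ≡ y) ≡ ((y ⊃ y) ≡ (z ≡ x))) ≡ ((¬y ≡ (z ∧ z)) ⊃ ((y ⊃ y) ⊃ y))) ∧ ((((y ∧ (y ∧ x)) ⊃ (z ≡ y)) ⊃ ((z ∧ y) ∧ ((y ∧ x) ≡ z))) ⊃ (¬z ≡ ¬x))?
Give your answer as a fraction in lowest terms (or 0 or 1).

y ∧ x = 4/5 ∧ 4/5 = 4/5
(y ∧ x) ≡ y = 4/5 ≡ 4/5 = 1
y ⊃ y = 4/5 ⊃ 4/5 = 1
z ≡ x = 1/5 ≡ 4/5 = 2/5
(y ⊃ y) ≡ (z ≡ x) = 1 ≡ 2/5 = 2/5
((y ∧ x) ≡ y) ≡ ((y ⊃ y) ≡ (z ≡ x)) = 1 ≡ 2/5 = 2/5
¬y = ¬4/5 = 1/5
z ∧ z = 1/5 ∧ 1/5 = 1/5
¬y ≡ (z ∧ z) = 1/5 ≡ 1/5 = 1
y ⊃ y = 4/5 ⊃ 4/5 = 1
(y ⊃ y) ⊃ y = 1 ⊃ 4/5 = 4/5
(¬y ≡ (z ∧ z)) ⊃ ((y ⊃ y) ⊃ y) = 1 ⊃ 4/5 = 4/5
(((y ∧ x) ≡ y) ≡ ((y ⊃ y) ≡ (z ≡ x))) ≡ ((¬y ≡ (z ∧ z)) ⊃ ((y ⊃ y) ⊃ y)) = 2/5 ≡ 4/5 = 3/5
y ∧ x = 4/5 ∧ 4/5 = 4/5
y ∧ (y ∧ x) = 4/5 ∧ 4/5 = 4/5
z ≡ y = 1/5 ≡ 4/5 = 2/5
(y ∧ (y ∧ x)) ⊃ (z ≡ y) = 4/5 ⊃ 2/5 = 3/5
z ∧ y = 1/5 ∧ 4/5 = 1/5
y ∧ x = 4/5 ∧ 4/5 = 4/5
(y ∧ x) ≡ z = 4/5 ≡ 1/5 = 2/5
(z ∧ y) ∧ ((y ∧ x) ≡ z) = 1/5 ∧ 2/5 = 1/5
((y ∧ (y ∧ x)) ⊃ (z ≡ y)) ⊃ ((z ∧ y) ∧ ((y ∧ x) ≡ z)) = 3/5 ⊃ 1/5 = 3/5
¬z = ¬1/5 = 4/5
¬x = ¬4/5 = 1/5
¬z ≡ ¬x = 4/5 ≡ 1/5 = 2/5
(((y ∧ (y ∧ x)) ⊃ (z ≡ y)) ⊃ ((z ∧ y) ∧ ((y ∧ x) ≡ z))) ⊃ (¬z ≡ ¬x) = 3/5 ⊃ 2/5 = 4/5
((((y ∧ x) ≡ y) ≡ ((y ⊃ y) ≡ (z ≡ x))) ≡ ((¬y ≡ (z ∧ z)) ⊃ ((y ⊃ y) ⊃ y))) ∧ ((((y ∧ (y ∧ x)) ⊃ (z ≡ y)) ⊃ ((z ∧ y) ∧ ((y ∧ x) ≡ z))) ⊃ (¬z ≡ ¬x)) = 3/5 ∧ 4/5 = 3/5

3/5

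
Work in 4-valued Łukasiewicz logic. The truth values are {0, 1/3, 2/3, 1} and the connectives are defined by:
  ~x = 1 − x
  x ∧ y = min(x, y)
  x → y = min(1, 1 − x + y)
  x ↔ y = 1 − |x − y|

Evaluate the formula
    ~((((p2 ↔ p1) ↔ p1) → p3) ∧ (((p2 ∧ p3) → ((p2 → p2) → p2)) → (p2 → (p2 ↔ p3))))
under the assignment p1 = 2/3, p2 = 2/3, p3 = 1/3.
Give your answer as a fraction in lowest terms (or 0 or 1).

1/3

p2 ↔ p1 = 2/3 ↔ 2/3 = 1
(p2 ↔ p1) ↔ p1 = 1 ↔ 2/3 = 2/3
((p2 ↔ p1) ↔ p1) → p3 = 2/3 → 1/3 = 2/3
p2 ∧ p3 = 2/3 ∧ 1/3 = 1/3
p2 → p2 = 2/3 → 2/3 = 1
(p2 → p2) → p2 = 1 → 2/3 = 2/3
(p2 ∧ p3) → ((p2 → p2) → p2) = 1/3 → 2/3 = 1
p2 ↔ p3 = 2/3 ↔ 1/3 = 2/3
p2 → (p2 ↔ p3) = 2/3 → 2/3 = 1
((p2 ∧ p3) → ((p2 → p2) → p2)) → (p2 → (p2 ↔ p3)) = 1 → 1 = 1
(((p2 ↔ p1) ↔ p1) → p3) ∧ (((p2 ∧ p3) → ((p2 → p2) → p2)) → (p2 → (p2 ↔ p3))) = 2/3 ∧ 1 = 2/3
~((((p2 ↔ p1) ↔ p1) → p3) ∧ (((p2 ∧ p3) → ((p2 → p2) → p2)) → (p2 → (p2 ↔ p3)))) = ~2/3 = 1/3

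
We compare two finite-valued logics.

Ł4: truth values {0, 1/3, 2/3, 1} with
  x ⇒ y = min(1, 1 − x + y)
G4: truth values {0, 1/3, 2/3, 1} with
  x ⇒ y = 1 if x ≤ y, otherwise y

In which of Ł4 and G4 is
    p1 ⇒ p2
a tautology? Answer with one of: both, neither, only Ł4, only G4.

In Ł4: at p1 = 1/3, p2 = 0 the value is 2/3 — not a tautology.
In G4: at p1 = 1/3, p2 = 0 the value is 0 — not a tautology.

neither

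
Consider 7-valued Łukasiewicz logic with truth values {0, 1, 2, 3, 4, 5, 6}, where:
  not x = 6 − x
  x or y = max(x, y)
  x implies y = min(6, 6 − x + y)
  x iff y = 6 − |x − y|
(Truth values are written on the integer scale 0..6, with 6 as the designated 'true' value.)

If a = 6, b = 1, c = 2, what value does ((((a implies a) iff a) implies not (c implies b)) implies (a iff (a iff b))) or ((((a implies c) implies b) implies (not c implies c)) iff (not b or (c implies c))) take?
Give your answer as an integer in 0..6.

6

a implies a = 6 implies 6 = 6
(a implies a) iff a = 6 iff 6 = 6
c implies b = 2 implies 1 = 5
not (c implies b) = not 5 = 1
((a implies a) iff a) implies not (c implies b) = 6 implies 1 = 1
a iff b = 6 iff 1 = 1
a iff (a iff b) = 6 iff 1 = 1
(((a implies a) iff a) implies not (c implies b)) implies (a iff (a iff b)) = 1 implies 1 = 6
a implies c = 6 implies 2 = 2
(a implies c) implies b = 2 implies 1 = 5
not c = not 2 = 4
not c implies c = 4 implies 2 = 4
((a implies c) implies b) implies (not c implies c) = 5 implies 4 = 5
not b = not 1 = 5
c implies c = 2 implies 2 = 6
not b or (c implies c) = 5 or 6 = 6
(((a implies c) implies b) implies (not c implies c)) iff (not b or (c implies c)) = 5 iff 6 = 5
((((a implies a) iff a) implies not (c implies b)) implies (a iff (a iff b))) or ((((a implies c) implies b) implies (not c implies c)) iff (not b or (c implies c))) = 6 or 5 = 6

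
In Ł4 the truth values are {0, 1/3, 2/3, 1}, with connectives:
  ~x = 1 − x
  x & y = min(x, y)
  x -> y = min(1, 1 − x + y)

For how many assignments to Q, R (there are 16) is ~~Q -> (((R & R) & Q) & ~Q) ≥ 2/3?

11

Q = 0, R = 0 ↦ 1  ≥
Q = 0, R = 1/3 ↦ 1  ≥
Q = 0, R = 2/3 ↦ 1  ≥
Q = 0, R = 1 ↦ 1  ≥
Q = 1/3, R = 0 ↦ 2/3  ≥
Q = 1/3, R = 1/3 ↦ 1  ≥
Q = 1/3, R = 2/3 ↦ 1  ≥
Q = 1/3, R = 1 ↦ 1  ≥
Q = 2/3, R = 0 ↦ 1/3  <
Q = 2/3, R = 1/3 ↦ 2/3  ≥
Q = 2/3, R = 2/3 ↦ 2/3  ≥
Q = 2/3, R = 1 ↦ 2/3  ≥
Q = 1, R = 0 ↦ 0  <
Q = 1, R = 1/3 ↦ 0  <
Q = 1, R = 2/3 ↦ 0  <
Q = 1, R = 1 ↦ 0  <
So 11 of the 16 assignments meet the threshold.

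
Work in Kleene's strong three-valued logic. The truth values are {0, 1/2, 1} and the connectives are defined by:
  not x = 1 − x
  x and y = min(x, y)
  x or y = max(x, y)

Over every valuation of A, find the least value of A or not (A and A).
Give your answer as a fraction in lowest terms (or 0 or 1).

Take A = 1/2:
A and A = 1/2 and 1/2 = 1/2
not (A and A) = not 1/2 = 1/2
A or not (A and A) = 1/2 or 1/2 = 1/2
No assignment yields a value below 1/2, so this is the minimum.

1/2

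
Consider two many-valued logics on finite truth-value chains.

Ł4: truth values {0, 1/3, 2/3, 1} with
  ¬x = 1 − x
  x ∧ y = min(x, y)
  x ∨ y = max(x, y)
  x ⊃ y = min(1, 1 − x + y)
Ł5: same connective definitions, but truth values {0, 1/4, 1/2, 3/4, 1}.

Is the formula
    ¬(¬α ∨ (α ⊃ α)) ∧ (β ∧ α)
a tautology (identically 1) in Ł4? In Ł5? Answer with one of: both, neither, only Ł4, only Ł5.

neither

In Ł4: at α = 0, β = 0 the value is 0 — not a tautology.
In Ł5: at α = 0, β = 0 the value is 0 — not a tautology.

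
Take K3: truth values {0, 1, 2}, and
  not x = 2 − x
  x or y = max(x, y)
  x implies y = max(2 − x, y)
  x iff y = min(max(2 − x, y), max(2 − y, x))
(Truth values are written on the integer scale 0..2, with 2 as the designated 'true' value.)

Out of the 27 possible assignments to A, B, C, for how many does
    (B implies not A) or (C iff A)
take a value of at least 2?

17

value 2: 17 assignments (counts)
value 1: 9 assignments
value 0: 1 assignment
So 17 of the 27 assignments meet the threshold.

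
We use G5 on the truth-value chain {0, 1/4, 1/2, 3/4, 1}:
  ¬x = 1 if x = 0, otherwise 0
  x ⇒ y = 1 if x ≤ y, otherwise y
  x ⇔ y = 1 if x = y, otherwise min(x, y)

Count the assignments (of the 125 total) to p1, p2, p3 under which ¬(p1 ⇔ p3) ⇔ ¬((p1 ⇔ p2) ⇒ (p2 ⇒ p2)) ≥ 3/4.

value 1: 85 assignments (counts)
value 0: 40 assignments
So 85 of the 125 assignments meet the threshold.

85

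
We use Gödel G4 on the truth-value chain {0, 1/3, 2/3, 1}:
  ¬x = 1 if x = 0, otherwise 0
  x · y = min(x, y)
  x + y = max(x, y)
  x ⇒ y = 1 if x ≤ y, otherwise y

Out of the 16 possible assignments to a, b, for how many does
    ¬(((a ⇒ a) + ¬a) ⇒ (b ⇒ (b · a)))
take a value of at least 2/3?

3

a = 0, b = 0 ↦ 0  <
a = 0, b = 1/3 ↦ 1  ≥
a = 0, b = 2/3 ↦ 1  ≥
a = 0, b = 1 ↦ 1  ≥
a = 1/3, b = 0 ↦ 0  <
a = 1/3, b = 1/3 ↦ 0  <
a = 1/3, b = 2/3 ↦ 0  <
a = 1/3, b = 1 ↦ 0  <
a = 2/3, b = 0 ↦ 0  <
a = 2/3, b = 1/3 ↦ 0  <
a = 2/3, b = 2/3 ↦ 0  <
a = 2/3, b = 1 ↦ 0  <
a = 1, b = 0 ↦ 0  <
a = 1, b = 1/3 ↦ 0  <
a = 1, b = 2/3 ↦ 0  <
a = 1, b = 1 ↦ 0  <
So 3 of the 16 assignments meet the threshold.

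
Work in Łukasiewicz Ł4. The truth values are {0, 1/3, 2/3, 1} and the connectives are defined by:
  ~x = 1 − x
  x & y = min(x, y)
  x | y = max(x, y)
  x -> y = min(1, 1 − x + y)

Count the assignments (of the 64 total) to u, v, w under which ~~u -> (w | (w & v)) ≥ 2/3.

value 1: 40 assignments (counts)
value 2/3: 12 assignments (counts)
value 1/3: 8 assignments
value 0: 4 assignments
So 52 of the 64 assignments meet the threshold.

52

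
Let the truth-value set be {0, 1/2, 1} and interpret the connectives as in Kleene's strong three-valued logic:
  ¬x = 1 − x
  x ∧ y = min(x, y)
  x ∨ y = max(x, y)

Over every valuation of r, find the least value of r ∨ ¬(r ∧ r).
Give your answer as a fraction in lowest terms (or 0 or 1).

1/2

Take r = 1/2:
r ∧ r = 1/2 ∧ 1/2 = 1/2
¬(r ∧ r) = ¬1/2 = 1/2
r ∨ ¬(r ∧ r) = 1/2 ∨ 1/2 = 1/2
No assignment yields a value below 1/2, so this is the minimum.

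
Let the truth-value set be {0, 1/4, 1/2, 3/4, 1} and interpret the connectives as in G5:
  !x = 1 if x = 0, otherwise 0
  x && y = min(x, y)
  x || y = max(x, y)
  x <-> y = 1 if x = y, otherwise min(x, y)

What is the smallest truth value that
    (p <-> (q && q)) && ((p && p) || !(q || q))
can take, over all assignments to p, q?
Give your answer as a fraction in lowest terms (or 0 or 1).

0

Take p = 0, q = 1/4:
q && q = 1/4 && 1/4 = 1/4
p <-> (q && q) = 0 <-> 1/4 = 0
p && p = 0 && 0 = 0
q || q = 1/4 || 1/4 = 1/4
!(q || q) = !1/4 = 0
(p && p) || !(q || q) = 0 || 0 = 0
(p <-> (q && q)) && ((p && p) || !(q || q)) = 0 && 0 = 0
No assignment yields a value below 0, so this is the minimum.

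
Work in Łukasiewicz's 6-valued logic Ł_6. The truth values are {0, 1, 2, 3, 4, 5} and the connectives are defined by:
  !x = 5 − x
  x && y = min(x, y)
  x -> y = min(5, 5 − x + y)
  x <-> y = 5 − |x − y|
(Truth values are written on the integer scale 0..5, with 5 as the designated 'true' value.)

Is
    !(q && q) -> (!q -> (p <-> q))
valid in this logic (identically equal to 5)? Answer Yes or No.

No

Counterexample: take p = 1, q = 0.
q && q = 0 && 0 = 0
!(q && q) = !0 = 5
!q = !0 = 5
p <-> q = 1 <-> 0 = 4
!q -> (p <-> q) = 5 -> 4 = 4
!(q && q) -> (!q -> (p <-> q)) = 5 -> 4 = 4
This gives 4 ≠ 5.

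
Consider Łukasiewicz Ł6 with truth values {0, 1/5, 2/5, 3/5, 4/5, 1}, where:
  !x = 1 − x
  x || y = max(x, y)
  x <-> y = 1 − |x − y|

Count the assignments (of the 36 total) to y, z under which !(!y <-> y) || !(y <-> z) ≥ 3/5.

26

value 1: 12 assignments (counts)
value 4/5: 2 assignments (counts)
value 3/5: 12 assignments (counts)
value 2/5: 4 assignments
value 1/5: 6 assignments
So 26 of the 36 assignments meet the threshold.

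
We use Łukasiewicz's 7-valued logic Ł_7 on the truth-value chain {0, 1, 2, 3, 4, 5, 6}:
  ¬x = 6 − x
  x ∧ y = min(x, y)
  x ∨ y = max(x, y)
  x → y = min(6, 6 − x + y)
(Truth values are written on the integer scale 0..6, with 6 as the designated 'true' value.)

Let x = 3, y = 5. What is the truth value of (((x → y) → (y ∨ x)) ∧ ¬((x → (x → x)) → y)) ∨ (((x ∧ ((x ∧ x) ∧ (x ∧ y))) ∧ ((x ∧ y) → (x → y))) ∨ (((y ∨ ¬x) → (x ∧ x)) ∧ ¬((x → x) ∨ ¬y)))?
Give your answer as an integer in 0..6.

3

x → y = 3 → 5 = 6
y ∨ x = 5 ∨ 3 = 5
(x → y) → (y ∨ x) = 6 → 5 = 5
x → x = 3 → 3 = 6
x → (x → x) = 3 → 6 = 6
(x → (x → x)) → y = 6 → 5 = 5
¬((x → (x → x)) → y) = ¬5 = 1
((x → y) → (y ∨ x)) ∧ ¬((x → (x → x)) → y) = 5 ∧ 1 = 1
x ∧ x = 3 ∧ 3 = 3
x ∧ y = 3 ∧ 5 = 3
(x ∧ x) ∧ (x ∧ y) = 3 ∧ 3 = 3
x ∧ ((x ∧ x) ∧ (x ∧ y)) = 3 ∧ 3 = 3
x ∧ y = 3 ∧ 5 = 3
x → y = 3 → 5 = 6
(x ∧ y) → (x → y) = 3 → 6 = 6
(x ∧ ((x ∧ x) ∧ (x ∧ y))) ∧ ((x ∧ y) → (x → y)) = 3 ∧ 6 = 3
¬x = ¬3 = 3
y ∨ ¬x = 5 ∨ 3 = 5
x ∧ x = 3 ∧ 3 = 3
(y ∨ ¬x) → (x ∧ x) = 5 → 3 = 4
x → x = 3 → 3 = 6
¬y = ¬5 = 1
(x → x) ∨ ¬y = 6 ∨ 1 = 6
¬((x → x) ∨ ¬y) = ¬6 = 0
((y ∨ ¬x) → (x ∧ x)) ∧ ¬((x → x) ∨ ¬y) = 4 ∧ 0 = 0
((x ∧ ((x ∧ x) ∧ (x ∧ y))) ∧ ((x ∧ y) → (x → y))) ∨ (((y ∨ ¬x) → (x ∧ x)) ∧ ¬((x → x) ∨ ¬y)) = 3 ∨ 0 = 3
(((x → y) → (y ∨ x)) ∧ ¬((x → (x → x)) → y)) ∨ (((x ∧ ((x ∧ x) ∧ (x ∧ y))) ∧ ((x ∧ y) → (x → y))) ∨ (((y ∨ ¬x) → (x ∧ x)) ∧ ¬((x → x) ∨ ¬y))) = 1 ∨ 3 = 3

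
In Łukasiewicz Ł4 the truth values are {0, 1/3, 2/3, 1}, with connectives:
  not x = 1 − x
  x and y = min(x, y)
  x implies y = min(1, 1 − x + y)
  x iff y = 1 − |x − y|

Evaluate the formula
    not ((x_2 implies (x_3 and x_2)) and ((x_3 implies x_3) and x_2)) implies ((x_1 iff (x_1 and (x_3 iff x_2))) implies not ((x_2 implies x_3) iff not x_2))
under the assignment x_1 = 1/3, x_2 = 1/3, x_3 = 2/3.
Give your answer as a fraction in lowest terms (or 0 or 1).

x_3 and x_2 = 2/3 and 1/3 = 1/3
x_2 implies (x_3 and x_2) = 1/3 implies 1/3 = 1
x_3 implies x_3 = 2/3 implies 2/3 = 1
(x_3 implies x_3) and x_2 = 1 and 1/3 = 1/3
(x_2 implies (x_3 and x_2)) and ((x_3 implies x_3) and x_2) = 1 and 1/3 = 1/3
not ((x_2 implies (x_3 and x_2)) and ((x_3 implies x_3) and x_2)) = not 1/3 = 2/3
x_3 iff x_2 = 2/3 iff 1/3 = 2/3
x_1 and (x_3 iff x_2) = 1/3 and 2/3 = 1/3
x_1 iff (x_1 and (x_3 iff x_2)) = 1/3 iff 1/3 = 1
x_2 implies x_3 = 1/3 implies 2/3 = 1
not x_2 = not 1/3 = 2/3
(x_2 implies x_3) iff not x_2 = 1 iff 2/3 = 2/3
not ((x_2 implies x_3) iff not x_2) = not 2/3 = 1/3
(x_1 iff (x_1 and (x_3 iff x_2))) implies not ((x_2 implies x_3) iff not x_2) = 1 implies 1/3 = 1/3
not ((x_2 implies (x_3 and x_2)) and ((x_3 implies x_3) and x_2)) implies ((x_1 iff (x_1 and (x_3 iff x_2))) implies not ((x_2 implies x_3) iff not x_2)) = 2/3 implies 1/3 = 2/3

2/3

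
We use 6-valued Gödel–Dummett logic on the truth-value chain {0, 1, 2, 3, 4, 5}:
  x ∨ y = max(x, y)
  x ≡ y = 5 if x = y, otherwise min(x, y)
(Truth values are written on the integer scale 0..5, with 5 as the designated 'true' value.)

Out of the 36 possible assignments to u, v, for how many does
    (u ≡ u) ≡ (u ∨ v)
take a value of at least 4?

20

value 5: 11 assignments (counts)
value 4: 9 assignments (counts)
value 3: 7 assignments
value 2: 5 assignments
value 1: 3 assignments
value 0: 1 assignment
So 20 of the 36 assignments meet the threshold.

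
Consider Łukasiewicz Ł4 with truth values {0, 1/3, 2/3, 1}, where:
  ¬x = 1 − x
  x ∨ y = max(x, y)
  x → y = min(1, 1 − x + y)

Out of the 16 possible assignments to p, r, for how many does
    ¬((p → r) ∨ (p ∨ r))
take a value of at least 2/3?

p = 0, r = 0 ↦ 0  <
p = 0, r = 1/3 ↦ 0  <
p = 0, r = 2/3 ↦ 0  <
p = 0, r = 1 ↦ 0  <
p = 1/3, r = 0 ↦ 1/3  <
p = 1/3, r = 1/3 ↦ 0  <
p = 1/3, r = 2/3 ↦ 0  <
p = 1/3, r = 1 ↦ 0  <
p = 2/3, r = 0 ↦ 1/3  <
p = 2/3, r = 1/3 ↦ 1/3  <
p = 2/3, r = 2/3 ↦ 0  <
p = 2/3, r = 1 ↦ 0  <
p = 1, r = 0 ↦ 0  <
p = 1, r = 1/3 ↦ 0  <
p = 1, r = 2/3 ↦ 0  <
p = 1, r = 1 ↦ 0  <
So 0 of the 16 assignments meet the threshold.

0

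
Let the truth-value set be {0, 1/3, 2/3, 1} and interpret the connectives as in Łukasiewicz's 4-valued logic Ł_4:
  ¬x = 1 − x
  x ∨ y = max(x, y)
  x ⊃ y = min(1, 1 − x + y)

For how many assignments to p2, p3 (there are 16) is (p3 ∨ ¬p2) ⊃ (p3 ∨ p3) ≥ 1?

p2 = 0, p3 = 0 ↦ 0  <
p2 = 0, p3 = 1/3 ↦ 1/3  <
p2 = 0, p3 = 2/3 ↦ 2/3  <
p2 = 0, p3 = 1 ↦ 1  ≥
p2 = 1/3, p3 = 0 ↦ 1/3  <
p2 = 1/3, p3 = 1/3 ↦ 2/3  <
p2 = 1/3, p3 = 2/3 ↦ 1  ≥
p2 = 1/3, p3 = 1 ↦ 1  ≥
p2 = 2/3, p3 = 0 ↦ 2/3  <
p2 = 2/3, p3 = 1/3 ↦ 1  ≥
p2 = 2/3, p3 = 2/3 ↦ 1  ≥
p2 = 2/3, p3 = 1 ↦ 1  ≥
p2 = 1, p3 = 0 ↦ 1  ≥
p2 = 1, p3 = 1/3 ↦ 1  ≥
p2 = 1, p3 = 2/3 ↦ 1  ≥
p2 = 1, p3 = 1 ↦ 1  ≥
So 10 of the 16 assignments meet the threshold.

10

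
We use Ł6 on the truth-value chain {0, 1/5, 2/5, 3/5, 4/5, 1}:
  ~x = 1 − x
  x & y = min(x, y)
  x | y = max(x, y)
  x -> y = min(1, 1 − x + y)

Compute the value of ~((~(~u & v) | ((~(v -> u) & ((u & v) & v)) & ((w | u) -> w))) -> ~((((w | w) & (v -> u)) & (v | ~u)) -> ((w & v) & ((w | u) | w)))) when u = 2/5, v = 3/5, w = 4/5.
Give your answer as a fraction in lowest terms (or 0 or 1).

2/5

~u = ~2/5 = 3/5
~u & v = 3/5 & 3/5 = 3/5
~(~u & v) = ~3/5 = 2/5
v -> u = 3/5 -> 2/5 = 4/5
~(v -> u) = ~4/5 = 1/5
u & v = 2/5 & 3/5 = 2/5
(u & v) & v = 2/5 & 3/5 = 2/5
~(v -> u) & ((u & v) & v) = 1/5 & 2/5 = 1/5
w | u = 4/5 | 2/5 = 4/5
(w | u) -> w = 4/5 -> 4/5 = 1
(~(v -> u) & ((u & v) & v)) & ((w | u) -> w) = 1/5 & 1 = 1/5
~(~u & v) | ((~(v -> u) & ((u & v) & v)) & ((w | u) -> w)) = 2/5 | 1/5 = 2/5
w | w = 4/5 | 4/5 = 4/5
v -> u = 3/5 -> 2/5 = 4/5
(w | w) & (v -> u) = 4/5 & 4/5 = 4/5
~u = ~2/5 = 3/5
v | ~u = 3/5 | 3/5 = 3/5
((w | w) & (v -> u)) & (v | ~u) = 4/5 & 3/5 = 3/5
w & v = 4/5 & 3/5 = 3/5
w | u = 4/5 | 2/5 = 4/5
(w | u) | w = 4/5 | 4/5 = 4/5
(w & v) & ((w | u) | w) = 3/5 & 4/5 = 3/5
(((w | w) & (v -> u)) & (v | ~u)) -> ((w & v) & ((w | u) | w)) = 3/5 -> 3/5 = 1
~((((w | w) & (v -> u)) & (v | ~u)) -> ((w & v) & ((w | u) | w))) = ~1 = 0
(~(~u & v) | ((~(v -> u) & ((u & v) & v)) & ((w | u) -> w))) -> ~((((w | w) & (v -> u)) & (v | ~u)) -> ((w & v) & ((w | u) | w))) = 2/5 -> 0 = 3/5
~((~(~u & v) | ((~(v -> u) & ((u & v) & v)) & ((w | u) -> w))) -> ~((((w | w) & (v -> u)) & (v | ~u)) -> ((w & v) & ((w | u) | w)))) = ~3/5 = 2/5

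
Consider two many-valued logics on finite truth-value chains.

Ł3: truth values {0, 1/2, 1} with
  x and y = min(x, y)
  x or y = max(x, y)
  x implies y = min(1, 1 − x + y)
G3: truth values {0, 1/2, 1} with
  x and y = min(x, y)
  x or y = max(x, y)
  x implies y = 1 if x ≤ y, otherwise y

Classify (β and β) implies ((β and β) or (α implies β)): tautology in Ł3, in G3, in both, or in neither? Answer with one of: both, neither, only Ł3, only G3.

both

In Ł3: every assignment gives 1 — tautology.
In G3: every assignment gives 1 — tautology.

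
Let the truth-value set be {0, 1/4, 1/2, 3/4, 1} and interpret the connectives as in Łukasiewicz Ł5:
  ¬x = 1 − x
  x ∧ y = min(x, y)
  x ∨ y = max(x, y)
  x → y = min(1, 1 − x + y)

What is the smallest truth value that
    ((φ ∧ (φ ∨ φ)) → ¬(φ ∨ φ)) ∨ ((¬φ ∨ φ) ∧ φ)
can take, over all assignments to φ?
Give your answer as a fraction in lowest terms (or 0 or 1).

Take φ = 3/4:
φ ∨ φ = 3/4 ∨ 3/4 = 3/4
φ ∧ (φ ∨ φ) = 3/4 ∧ 3/4 = 3/4
φ ∨ φ = 3/4 ∨ 3/4 = 3/4
¬(φ ∨ φ) = ¬3/4 = 1/4
(φ ∧ (φ ∨ φ)) → ¬(φ ∨ φ) = 3/4 → 1/4 = 1/2
¬φ = ¬3/4 = 1/4
¬φ ∨ φ = 1/4 ∨ 3/4 = 3/4
(¬φ ∨ φ) ∧ φ = 3/4 ∧ 3/4 = 3/4
((φ ∧ (φ ∨ φ)) → ¬(φ ∨ φ)) ∨ ((¬φ ∨ φ) ∧ φ) = 1/2 ∨ 3/4 = 3/4
No assignment yields a value below 3/4, so this is the minimum.

3/4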